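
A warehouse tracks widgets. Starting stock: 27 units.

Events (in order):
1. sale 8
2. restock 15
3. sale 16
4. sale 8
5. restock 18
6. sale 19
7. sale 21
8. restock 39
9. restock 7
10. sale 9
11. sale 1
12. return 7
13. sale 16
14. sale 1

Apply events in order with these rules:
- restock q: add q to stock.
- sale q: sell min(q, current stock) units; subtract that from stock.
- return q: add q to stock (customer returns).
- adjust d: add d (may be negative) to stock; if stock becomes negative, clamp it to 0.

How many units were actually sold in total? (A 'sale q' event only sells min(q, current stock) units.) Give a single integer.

Answer: 87

Derivation:
Processing events:
Start: stock = 27
  Event 1 (sale 8): sell min(8,27)=8. stock: 27 - 8 = 19. total_sold = 8
  Event 2 (restock 15): 19 + 15 = 34
  Event 3 (sale 16): sell min(16,34)=16. stock: 34 - 16 = 18. total_sold = 24
  Event 4 (sale 8): sell min(8,18)=8. stock: 18 - 8 = 10. total_sold = 32
  Event 5 (restock 18): 10 + 18 = 28
  Event 6 (sale 19): sell min(19,28)=19. stock: 28 - 19 = 9. total_sold = 51
  Event 7 (sale 21): sell min(21,9)=9. stock: 9 - 9 = 0. total_sold = 60
  Event 8 (restock 39): 0 + 39 = 39
  Event 9 (restock 7): 39 + 7 = 46
  Event 10 (sale 9): sell min(9,46)=9. stock: 46 - 9 = 37. total_sold = 69
  Event 11 (sale 1): sell min(1,37)=1. stock: 37 - 1 = 36. total_sold = 70
  Event 12 (return 7): 36 + 7 = 43
  Event 13 (sale 16): sell min(16,43)=16. stock: 43 - 16 = 27. total_sold = 86
  Event 14 (sale 1): sell min(1,27)=1. stock: 27 - 1 = 26. total_sold = 87
Final: stock = 26, total_sold = 87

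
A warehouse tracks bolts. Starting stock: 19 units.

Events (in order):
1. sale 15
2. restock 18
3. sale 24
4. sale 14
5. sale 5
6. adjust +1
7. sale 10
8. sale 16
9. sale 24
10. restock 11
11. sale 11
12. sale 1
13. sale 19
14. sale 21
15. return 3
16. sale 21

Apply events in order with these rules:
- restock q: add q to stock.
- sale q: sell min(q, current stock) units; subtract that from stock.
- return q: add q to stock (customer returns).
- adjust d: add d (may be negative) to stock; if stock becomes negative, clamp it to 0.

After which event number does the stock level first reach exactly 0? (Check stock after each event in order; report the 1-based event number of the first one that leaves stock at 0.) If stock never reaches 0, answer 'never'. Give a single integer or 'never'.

Answer: 3

Derivation:
Processing events:
Start: stock = 19
  Event 1 (sale 15): sell min(15,19)=15. stock: 19 - 15 = 4. total_sold = 15
  Event 2 (restock 18): 4 + 18 = 22
  Event 3 (sale 24): sell min(24,22)=22. stock: 22 - 22 = 0. total_sold = 37
  Event 4 (sale 14): sell min(14,0)=0. stock: 0 - 0 = 0. total_sold = 37
  Event 5 (sale 5): sell min(5,0)=0. stock: 0 - 0 = 0. total_sold = 37
  Event 6 (adjust +1): 0 + 1 = 1
  Event 7 (sale 10): sell min(10,1)=1. stock: 1 - 1 = 0. total_sold = 38
  Event 8 (sale 16): sell min(16,0)=0. stock: 0 - 0 = 0. total_sold = 38
  Event 9 (sale 24): sell min(24,0)=0. stock: 0 - 0 = 0. total_sold = 38
  Event 10 (restock 11): 0 + 11 = 11
  Event 11 (sale 11): sell min(11,11)=11. stock: 11 - 11 = 0. total_sold = 49
  Event 12 (sale 1): sell min(1,0)=0. stock: 0 - 0 = 0. total_sold = 49
  Event 13 (sale 19): sell min(19,0)=0. stock: 0 - 0 = 0. total_sold = 49
  Event 14 (sale 21): sell min(21,0)=0. stock: 0 - 0 = 0. total_sold = 49
  Event 15 (return 3): 0 + 3 = 3
  Event 16 (sale 21): sell min(21,3)=3. stock: 3 - 3 = 0. total_sold = 52
Final: stock = 0, total_sold = 52

First zero at event 3.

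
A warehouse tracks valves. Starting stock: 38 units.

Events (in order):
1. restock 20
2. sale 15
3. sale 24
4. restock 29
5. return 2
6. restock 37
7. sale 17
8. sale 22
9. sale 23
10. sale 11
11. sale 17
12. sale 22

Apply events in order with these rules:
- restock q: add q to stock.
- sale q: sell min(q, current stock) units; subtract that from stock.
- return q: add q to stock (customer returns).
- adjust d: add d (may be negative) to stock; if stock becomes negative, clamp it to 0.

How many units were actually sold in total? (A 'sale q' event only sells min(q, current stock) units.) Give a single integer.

Processing events:
Start: stock = 38
  Event 1 (restock 20): 38 + 20 = 58
  Event 2 (sale 15): sell min(15,58)=15. stock: 58 - 15 = 43. total_sold = 15
  Event 3 (sale 24): sell min(24,43)=24. stock: 43 - 24 = 19. total_sold = 39
  Event 4 (restock 29): 19 + 29 = 48
  Event 5 (return 2): 48 + 2 = 50
  Event 6 (restock 37): 50 + 37 = 87
  Event 7 (sale 17): sell min(17,87)=17. stock: 87 - 17 = 70. total_sold = 56
  Event 8 (sale 22): sell min(22,70)=22. stock: 70 - 22 = 48. total_sold = 78
  Event 9 (sale 23): sell min(23,48)=23. stock: 48 - 23 = 25. total_sold = 101
  Event 10 (sale 11): sell min(11,25)=11. stock: 25 - 11 = 14. total_sold = 112
  Event 11 (sale 17): sell min(17,14)=14. stock: 14 - 14 = 0. total_sold = 126
  Event 12 (sale 22): sell min(22,0)=0. stock: 0 - 0 = 0. total_sold = 126
Final: stock = 0, total_sold = 126

Answer: 126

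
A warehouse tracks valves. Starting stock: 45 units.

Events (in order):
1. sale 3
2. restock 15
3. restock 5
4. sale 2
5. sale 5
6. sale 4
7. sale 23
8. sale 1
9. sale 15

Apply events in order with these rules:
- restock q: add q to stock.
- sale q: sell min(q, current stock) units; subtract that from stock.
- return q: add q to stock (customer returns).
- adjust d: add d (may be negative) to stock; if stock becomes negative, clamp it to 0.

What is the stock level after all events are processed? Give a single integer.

Processing events:
Start: stock = 45
  Event 1 (sale 3): sell min(3,45)=3. stock: 45 - 3 = 42. total_sold = 3
  Event 2 (restock 15): 42 + 15 = 57
  Event 3 (restock 5): 57 + 5 = 62
  Event 4 (sale 2): sell min(2,62)=2. stock: 62 - 2 = 60. total_sold = 5
  Event 5 (sale 5): sell min(5,60)=5. stock: 60 - 5 = 55. total_sold = 10
  Event 6 (sale 4): sell min(4,55)=4. stock: 55 - 4 = 51. total_sold = 14
  Event 7 (sale 23): sell min(23,51)=23. stock: 51 - 23 = 28. total_sold = 37
  Event 8 (sale 1): sell min(1,28)=1. stock: 28 - 1 = 27. total_sold = 38
  Event 9 (sale 15): sell min(15,27)=15. stock: 27 - 15 = 12. total_sold = 53
Final: stock = 12, total_sold = 53

Answer: 12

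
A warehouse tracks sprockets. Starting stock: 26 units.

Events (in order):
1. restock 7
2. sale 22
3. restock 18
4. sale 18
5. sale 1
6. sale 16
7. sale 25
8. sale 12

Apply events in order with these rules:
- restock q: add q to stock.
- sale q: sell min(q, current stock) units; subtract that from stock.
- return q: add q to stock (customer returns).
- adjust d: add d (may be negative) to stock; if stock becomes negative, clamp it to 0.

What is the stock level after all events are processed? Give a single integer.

Processing events:
Start: stock = 26
  Event 1 (restock 7): 26 + 7 = 33
  Event 2 (sale 22): sell min(22,33)=22. stock: 33 - 22 = 11. total_sold = 22
  Event 3 (restock 18): 11 + 18 = 29
  Event 4 (sale 18): sell min(18,29)=18. stock: 29 - 18 = 11. total_sold = 40
  Event 5 (sale 1): sell min(1,11)=1. stock: 11 - 1 = 10. total_sold = 41
  Event 6 (sale 16): sell min(16,10)=10. stock: 10 - 10 = 0. total_sold = 51
  Event 7 (sale 25): sell min(25,0)=0. stock: 0 - 0 = 0. total_sold = 51
  Event 8 (sale 12): sell min(12,0)=0. stock: 0 - 0 = 0. total_sold = 51
Final: stock = 0, total_sold = 51

Answer: 0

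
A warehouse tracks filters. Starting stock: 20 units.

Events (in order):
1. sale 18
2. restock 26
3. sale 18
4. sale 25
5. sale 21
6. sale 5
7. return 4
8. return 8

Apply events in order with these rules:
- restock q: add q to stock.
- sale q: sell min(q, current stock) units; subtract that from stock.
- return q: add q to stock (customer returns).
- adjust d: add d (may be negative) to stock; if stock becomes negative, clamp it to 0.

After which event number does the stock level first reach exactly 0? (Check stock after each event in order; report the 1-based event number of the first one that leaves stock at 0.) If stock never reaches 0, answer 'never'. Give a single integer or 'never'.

Answer: 4

Derivation:
Processing events:
Start: stock = 20
  Event 1 (sale 18): sell min(18,20)=18. stock: 20 - 18 = 2. total_sold = 18
  Event 2 (restock 26): 2 + 26 = 28
  Event 3 (sale 18): sell min(18,28)=18. stock: 28 - 18 = 10. total_sold = 36
  Event 4 (sale 25): sell min(25,10)=10. stock: 10 - 10 = 0. total_sold = 46
  Event 5 (sale 21): sell min(21,0)=0. stock: 0 - 0 = 0. total_sold = 46
  Event 6 (sale 5): sell min(5,0)=0. stock: 0 - 0 = 0. total_sold = 46
  Event 7 (return 4): 0 + 4 = 4
  Event 8 (return 8): 4 + 8 = 12
Final: stock = 12, total_sold = 46

First zero at event 4.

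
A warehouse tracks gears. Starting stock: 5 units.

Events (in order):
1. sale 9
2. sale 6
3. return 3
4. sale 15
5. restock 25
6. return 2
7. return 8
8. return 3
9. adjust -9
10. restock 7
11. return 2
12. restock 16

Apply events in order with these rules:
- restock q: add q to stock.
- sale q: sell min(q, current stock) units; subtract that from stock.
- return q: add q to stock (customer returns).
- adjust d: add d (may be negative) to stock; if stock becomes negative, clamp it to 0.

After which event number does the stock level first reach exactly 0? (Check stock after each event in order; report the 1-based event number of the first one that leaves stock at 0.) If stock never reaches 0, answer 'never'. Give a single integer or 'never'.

Answer: 1

Derivation:
Processing events:
Start: stock = 5
  Event 1 (sale 9): sell min(9,5)=5. stock: 5 - 5 = 0. total_sold = 5
  Event 2 (sale 6): sell min(6,0)=0. stock: 0 - 0 = 0. total_sold = 5
  Event 3 (return 3): 0 + 3 = 3
  Event 4 (sale 15): sell min(15,3)=3. stock: 3 - 3 = 0. total_sold = 8
  Event 5 (restock 25): 0 + 25 = 25
  Event 6 (return 2): 25 + 2 = 27
  Event 7 (return 8): 27 + 8 = 35
  Event 8 (return 3): 35 + 3 = 38
  Event 9 (adjust -9): 38 + -9 = 29
  Event 10 (restock 7): 29 + 7 = 36
  Event 11 (return 2): 36 + 2 = 38
  Event 12 (restock 16): 38 + 16 = 54
Final: stock = 54, total_sold = 8

First zero at event 1.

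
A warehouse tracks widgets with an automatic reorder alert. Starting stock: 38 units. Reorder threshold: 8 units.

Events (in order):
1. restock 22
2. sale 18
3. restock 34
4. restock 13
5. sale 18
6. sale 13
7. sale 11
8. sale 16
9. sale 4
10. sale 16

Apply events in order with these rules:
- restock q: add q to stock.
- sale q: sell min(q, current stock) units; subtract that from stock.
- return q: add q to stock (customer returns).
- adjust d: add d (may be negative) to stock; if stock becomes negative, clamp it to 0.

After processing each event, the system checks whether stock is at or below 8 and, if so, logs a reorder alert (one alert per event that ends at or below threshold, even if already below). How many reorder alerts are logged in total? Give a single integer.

Answer: 0

Derivation:
Processing events:
Start: stock = 38
  Event 1 (restock 22): 38 + 22 = 60
  Event 2 (sale 18): sell min(18,60)=18. stock: 60 - 18 = 42. total_sold = 18
  Event 3 (restock 34): 42 + 34 = 76
  Event 4 (restock 13): 76 + 13 = 89
  Event 5 (sale 18): sell min(18,89)=18. stock: 89 - 18 = 71. total_sold = 36
  Event 6 (sale 13): sell min(13,71)=13. stock: 71 - 13 = 58. total_sold = 49
  Event 7 (sale 11): sell min(11,58)=11. stock: 58 - 11 = 47. total_sold = 60
  Event 8 (sale 16): sell min(16,47)=16. stock: 47 - 16 = 31. total_sold = 76
  Event 9 (sale 4): sell min(4,31)=4. stock: 31 - 4 = 27. total_sold = 80
  Event 10 (sale 16): sell min(16,27)=16. stock: 27 - 16 = 11. total_sold = 96
Final: stock = 11, total_sold = 96

Checking against threshold 8:
  After event 1: stock=60 > 8
  After event 2: stock=42 > 8
  After event 3: stock=76 > 8
  After event 4: stock=89 > 8
  After event 5: stock=71 > 8
  After event 6: stock=58 > 8
  After event 7: stock=47 > 8
  After event 8: stock=31 > 8
  After event 9: stock=27 > 8
  After event 10: stock=11 > 8
Alert events: []. Count = 0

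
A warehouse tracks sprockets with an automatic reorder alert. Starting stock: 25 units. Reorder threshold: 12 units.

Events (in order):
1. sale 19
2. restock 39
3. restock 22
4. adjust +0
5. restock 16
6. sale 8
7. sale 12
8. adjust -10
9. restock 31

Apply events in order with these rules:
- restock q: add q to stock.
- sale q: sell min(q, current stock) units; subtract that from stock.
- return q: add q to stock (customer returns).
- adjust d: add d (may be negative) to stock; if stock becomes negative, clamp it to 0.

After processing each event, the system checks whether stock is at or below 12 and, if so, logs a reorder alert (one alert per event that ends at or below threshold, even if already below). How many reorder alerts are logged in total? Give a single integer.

Processing events:
Start: stock = 25
  Event 1 (sale 19): sell min(19,25)=19. stock: 25 - 19 = 6. total_sold = 19
  Event 2 (restock 39): 6 + 39 = 45
  Event 3 (restock 22): 45 + 22 = 67
  Event 4 (adjust +0): 67 + 0 = 67
  Event 5 (restock 16): 67 + 16 = 83
  Event 6 (sale 8): sell min(8,83)=8. stock: 83 - 8 = 75. total_sold = 27
  Event 7 (sale 12): sell min(12,75)=12. stock: 75 - 12 = 63. total_sold = 39
  Event 8 (adjust -10): 63 + -10 = 53
  Event 9 (restock 31): 53 + 31 = 84
Final: stock = 84, total_sold = 39

Checking against threshold 12:
  After event 1: stock=6 <= 12 -> ALERT
  After event 2: stock=45 > 12
  After event 3: stock=67 > 12
  After event 4: stock=67 > 12
  After event 5: stock=83 > 12
  After event 6: stock=75 > 12
  After event 7: stock=63 > 12
  After event 8: stock=53 > 12
  After event 9: stock=84 > 12
Alert events: [1]. Count = 1

Answer: 1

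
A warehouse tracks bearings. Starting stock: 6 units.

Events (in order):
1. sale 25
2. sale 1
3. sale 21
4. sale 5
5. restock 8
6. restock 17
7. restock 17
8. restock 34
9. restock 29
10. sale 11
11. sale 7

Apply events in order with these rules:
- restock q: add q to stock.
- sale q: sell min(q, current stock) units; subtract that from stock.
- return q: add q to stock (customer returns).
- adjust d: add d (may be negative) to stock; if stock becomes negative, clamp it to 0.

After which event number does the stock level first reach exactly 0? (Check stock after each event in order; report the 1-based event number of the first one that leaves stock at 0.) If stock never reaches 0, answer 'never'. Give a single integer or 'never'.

Answer: 1

Derivation:
Processing events:
Start: stock = 6
  Event 1 (sale 25): sell min(25,6)=6. stock: 6 - 6 = 0. total_sold = 6
  Event 2 (sale 1): sell min(1,0)=0. stock: 0 - 0 = 0. total_sold = 6
  Event 3 (sale 21): sell min(21,0)=0. stock: 0 - 0 = 0. total_sold = 6
  Event 4 (sale 5): sell min(5,0)=0. stock: 0 - 0 = 0. total_sold = 6
  Event 5 (restock 8): 0 + 8 = 8
  Event 6 (restock 17): 8 + 17 = 25
  Event 7 (restock 17): 25 + 17 = 42
  Event 8 (restock 34): 42 + 34 = 76
  Event 9 (restock 29): 76 + 29 = 105
  Event 10 (sale 11): sell min(11,105)=11. stock: 105 - 11 = 94. total_sold = 17
  Event 11 (sale 7): sell min(7,94)=7. stock: 94 - 7 = 87. total_sold = 24
Final: stock = 87, total_sold = 24

First zero at event 1.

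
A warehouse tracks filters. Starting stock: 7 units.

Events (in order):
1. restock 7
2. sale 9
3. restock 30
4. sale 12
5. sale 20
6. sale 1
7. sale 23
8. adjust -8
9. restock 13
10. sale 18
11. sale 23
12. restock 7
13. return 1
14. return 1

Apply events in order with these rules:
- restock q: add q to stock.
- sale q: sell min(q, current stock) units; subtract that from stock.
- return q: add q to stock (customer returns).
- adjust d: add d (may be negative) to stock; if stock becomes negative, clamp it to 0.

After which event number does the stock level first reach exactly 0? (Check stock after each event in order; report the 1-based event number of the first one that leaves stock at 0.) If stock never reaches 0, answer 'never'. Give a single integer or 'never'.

Answer: 7

Derivation:
Processing events:
Start: stock = 7
  Event 1 (restock 7): 7 + 7 = 14
  Event 2 (sale 9): sell min(9,14)=9. stock: 14 - 9 = 5. total_sold = 9
  Event 3 (restock 30): 5 + 30 = 35
  Event 4 (sale 12): sell min(12,35)=12. stock: 35 - 12 = 23. total_sold = 21
  Event 5 (sale 20): sell min(20,23)=20. stock: 23 - 20 = 3. total_sold = 41
  Event 6 (sale 1): sell min(1,3)=1. stock: 3 - 1 = 2. total_sold = 42
  Event 7 (sale 23): sell min(23,2)=2. stock: 2 - 2 = 0. total_sold = 44
  Event 8 (adjust -8): 0 + -8 = 0 (clamped to 0)
  Event 9 (restock 13): 0 + 13 = 13
  Event 10 (sale 18): sell min(18,13)=13. stock: 13 - 13 = 0. total_sold = 57
  Event 11 (sale 23): sell min(23,0)=0. stock: 0 - 0 = 0. total_sold = 57
  Event 12 (restock 7): 0 + 7 = 7
  Event 13 (return 1): 7 + 1 = 8
  Event 14 (return 1): 8 + 1 = 9
Final: stock = 9, total_sold = 57

First zero at event 7.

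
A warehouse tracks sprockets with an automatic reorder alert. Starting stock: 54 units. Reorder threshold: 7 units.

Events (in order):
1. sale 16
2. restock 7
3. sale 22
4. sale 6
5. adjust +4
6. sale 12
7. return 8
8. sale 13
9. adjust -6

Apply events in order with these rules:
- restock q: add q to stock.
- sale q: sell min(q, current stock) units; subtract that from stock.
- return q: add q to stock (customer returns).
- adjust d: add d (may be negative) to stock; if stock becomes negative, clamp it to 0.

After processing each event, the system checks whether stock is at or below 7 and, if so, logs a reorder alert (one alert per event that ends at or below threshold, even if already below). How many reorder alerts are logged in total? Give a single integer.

Processing events:
Start: stock = 54
  Event 1 (sale 16): sell min(16,54)=16. stock: 54 - 16 = 38. total_sold = 16
  Event 2 (restock 7): 38 + 7 = 45
  Event 3 (sale 22): sell min(22,45)=22. stock: 45 - 22 = 23. total_sold = 38
  Event 4 (sale 6): sell min(6,23)=6. stock: 23 - 6 = 17. total_sold = 44
  Event 5 (adjust +4): 17 + 4 = 21
  Event 6 (sale 12): sell min(12,21)=12. stock: 21 - 12 = 9. total_sold = 56
  Event 7 (return 8): 9 + 8 = 17
  Event 8 (sale 13): sell min(13,17)=13. stock: 17 - 13 = 4. total_sold = 69
  Event 9 (adjust -6): 4 + -6 = 0 (clamped to 0)
Final: stock = 0, total_sold = 69

Checking against threshold 7:
  After event 1: stock=38 > 7
  After event 2: stock=45 > 7
  After event 3: stock=23 > 7
  After event 4: stock=17 > 7
  After event 5: stock=21 > 7
  After event 6: stock=9 > 7
  After event 7: stock=17 > 7
  After event 8: stock=4 <= 7 -> ALERT
  After event 9: stock=0 <= 7 -> ALERT
Alert events: [8, 9]. Count = 2

Answer: 2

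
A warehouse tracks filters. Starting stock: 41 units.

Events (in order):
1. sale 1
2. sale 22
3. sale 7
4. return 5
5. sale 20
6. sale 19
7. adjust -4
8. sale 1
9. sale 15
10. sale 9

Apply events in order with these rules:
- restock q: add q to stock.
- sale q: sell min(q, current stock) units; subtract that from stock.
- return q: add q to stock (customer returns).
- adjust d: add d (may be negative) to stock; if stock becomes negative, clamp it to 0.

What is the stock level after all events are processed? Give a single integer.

Processing events:
Start: stock = 41
  Event 1 (sale 1): sell min(1,41)=1. stock: 41 - 1 = 40. total_sold = 1
  Event 2 (sale 22): sell min(22,40)=22. stock: 40 - 22 = 18. total_sold = 23
  Event 3 (sale 7): sell min(7,18)=7. stock: 18 - 7 = 11. total_sold = 30
  Event 4 (return 5): 11 + 5 = 16
  Event 5 (sale 20): sell min(20,16)=16. stock: 16 - 16 = 0. total_sold = 46
  Event 6 (sale 19): sell min(19,0)=0. stock: 0 - 0 = 0. total_sold = 46
  Event 7 (adjust -4): 0 + -4 = 0 (clamped to 0)
  Event 8 (sale 1): sell min(1,0)=0. stock: 0 - 0 = 0. total_sold = 46
  Event 9 (sale 15): sell min(15,0)=0. stock: 0 - 0 = 0. total_sold = 46
  Event 10 (sale 9): sell min(9,0)=0. stock: 0 - 0 = 0. total_sold = 46
Final: stock = 0, total_sold = 46

Answer: 0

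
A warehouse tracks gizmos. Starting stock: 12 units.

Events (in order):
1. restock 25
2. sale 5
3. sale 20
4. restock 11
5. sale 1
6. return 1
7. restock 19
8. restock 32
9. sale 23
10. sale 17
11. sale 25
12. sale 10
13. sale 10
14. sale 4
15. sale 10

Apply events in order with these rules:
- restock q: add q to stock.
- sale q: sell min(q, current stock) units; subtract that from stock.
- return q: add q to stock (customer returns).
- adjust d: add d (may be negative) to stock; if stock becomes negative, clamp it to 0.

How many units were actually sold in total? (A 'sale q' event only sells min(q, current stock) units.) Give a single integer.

Processing events:
Start: stock = 12
  Event 1 (restock 25): 12 + 25 = 37
  Event 2 (sale 5): sell min(5,37)=5. stock: 37 - 5 = 32. total_sold = 5
  Event 3 (sale 20): sell min(20,32)=20. stock: 32 - 20 = 12. total_sold = 25
  Event 4 (restock 11): 12 + 11 = 23
  Event 5 (sale 1): sell min(1,23)=1. stock: 23 - 1 = 22. total_sold = 26
  Event 6 (return 1): 22 + 1 = 23
  Event 7 (restock 19): 23 + 19 = 42
  Event 8 (restock 32): 42 + 32 = 74
  Event 9 (sale 23): sell min(23,74)=23. stock: 74 - 23 = 51. total_sold = 49
  Event 10 (sale 17): sell min(17,51)=17. stock: 51 - 17 = 34. total_sold = 66
  Event 11 (sale 25): sell min(25,34)=25. stock: 34 - 25 = 9. total_sold = 91
  Event 12 (sale 10): sell min(10,9)=9. stock: 9 - 9 = 0. total_sold = 100
  Event 13 (sale 10): sell min(10,0)=0. stock: 0 - 0 = 0. total_sold = 100
  Event 14 (sale 4): sell min(4,0)=0. stock: 0 - 0 = 0. total_sold = 100
  Event 15 (sale 10): sell min(10,0)=0. stock: 0 - 0 = 0. total_sold = 100
Final: stock = 0, total_sold = 100

Answer: 100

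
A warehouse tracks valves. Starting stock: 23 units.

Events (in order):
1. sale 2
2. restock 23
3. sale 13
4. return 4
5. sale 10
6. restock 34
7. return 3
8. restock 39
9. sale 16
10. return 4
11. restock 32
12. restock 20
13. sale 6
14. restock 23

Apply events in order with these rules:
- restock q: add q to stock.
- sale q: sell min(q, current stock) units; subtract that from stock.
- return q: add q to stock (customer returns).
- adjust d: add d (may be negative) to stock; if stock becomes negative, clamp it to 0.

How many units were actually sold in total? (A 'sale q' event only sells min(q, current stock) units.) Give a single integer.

Answer: 47

Derivation:
Processing events:
Start: stock = 23
  Event 1 (sale 2): sell min(2,23)=2. stock: 23 - 2 = 21. total_sold = 2
  Event 2 (restock 23): 21 + 23 = 44
  Event 3 (sale 13): sell min(13,44)=13. stock: 44 - 13 = 31. total_sold = 15
  Event 4 (return 4): 31 + 4 = 35
  Event 5 (sale 10): sell min(10,35)=10. stock: 35 - 10 = 25. total_sold = 25
  Event 6 (restock 34): 25 + 34 = 59
  Event 7 (return 3): 59 + 3 = 62
  Event 8 (restock 39): 62 + 39 = 101
  Event 9 (sale 16): sell min(16,101)=16. stock: 101 - 16 = 85. total_sold = 41
  Event 10 (return 4): 85 + 4 = 89
  Event 11 (restock 32): 89 + 32 = 121
  Event 12 (restock 20): 121 + 20 = 141
  Event 13 (sale 6): sell min(6,141)=6. stock: 141 - 6 = 135. total_sold = 47
  Event 14 (restock 23): 135 + 23 = 158
Final: stock = 158, total_sold = 47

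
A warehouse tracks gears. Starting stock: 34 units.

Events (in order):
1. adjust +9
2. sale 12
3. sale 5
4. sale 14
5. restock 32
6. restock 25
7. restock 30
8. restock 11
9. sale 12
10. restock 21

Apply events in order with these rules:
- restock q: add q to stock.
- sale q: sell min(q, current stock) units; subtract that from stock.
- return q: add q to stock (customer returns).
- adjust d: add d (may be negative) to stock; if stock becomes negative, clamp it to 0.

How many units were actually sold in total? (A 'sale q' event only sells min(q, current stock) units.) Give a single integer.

Processing events:
Start: stock = 34
  Event 1 (adjust +9): 34 + 9 = 43
  Event 2 (sale 12): sell min(12,43)=12. stock: 43 - 12 = 31. total_sold = 12
  Event 3 (sale 5): sell min(5,31)=5. stock: 31 - 5 = 26. total_sold = 17
  Event 4 (sale 14): sell min(14,26)=14. stock: 26 - 14 = 12. total_sold = 31
  Event 5 (restock 32): 12 + 32 = 44
  Event 6 (restock 25): 44 + 25 = 69
  Event 7 (restock 30): 69 + 30 = 99
  Event 8 (restock 11): 99 + 11 = 110
  Event 9 (sale 12): sell min(12,110)=12. stock: 110 - 12 = 98. total_sold = 43
  Event 10 (restock 21): 98 + 21 = 119
Final: stock = 119, total_sold = 43

Answer: 43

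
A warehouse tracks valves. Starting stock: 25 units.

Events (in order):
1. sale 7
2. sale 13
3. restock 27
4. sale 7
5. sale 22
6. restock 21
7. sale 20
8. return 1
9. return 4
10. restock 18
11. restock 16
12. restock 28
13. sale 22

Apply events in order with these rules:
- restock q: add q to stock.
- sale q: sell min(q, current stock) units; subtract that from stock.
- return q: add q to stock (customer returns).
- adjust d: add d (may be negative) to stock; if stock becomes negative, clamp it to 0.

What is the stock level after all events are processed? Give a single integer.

Answer: 49

Derivation:
Processing events:
Start: stock = 25
  Event 1 (sale 7): sell min(7,25)=7. stock: 25 - 7 = 18. total_sold = 7
  Event 2 (sale 13): sell min(13,18)=13. stock: 18 - 13 = 5. total_sold = 20
  Event 3 (restock 27): 5 + 27 = 32
  Event 4 (sale 7): sell min(7,32)=7. stock: 32 - 7 = 25. total_sold = 27
  Event 5 (sale 22): sell min(22,25)=22. stock: 25 - 22 = 3. total_sold = 49
  Event 6 (restock 21): 3 + 21 = 24
  Event 7 (sale 20): sell min(20,24)=20. stock: 24 - 20 = 4. total_sold = 69
  Event 8 (return 1): 4 + 1 = 5
  Event 9 (return 4): 5 + 4 = 9
  Event 10 (restock 18): 9 + 18 = 27
  Event 11 (restock 16): 27 + 16 = 43
  Event 12 (restock 28): 43 + 28 = 71
  Event 13 (sale 22): sell min(22,71)=22. stock: 71 - 22 = 49. total_sold = 91
Final: stock = 49, total_sold = 91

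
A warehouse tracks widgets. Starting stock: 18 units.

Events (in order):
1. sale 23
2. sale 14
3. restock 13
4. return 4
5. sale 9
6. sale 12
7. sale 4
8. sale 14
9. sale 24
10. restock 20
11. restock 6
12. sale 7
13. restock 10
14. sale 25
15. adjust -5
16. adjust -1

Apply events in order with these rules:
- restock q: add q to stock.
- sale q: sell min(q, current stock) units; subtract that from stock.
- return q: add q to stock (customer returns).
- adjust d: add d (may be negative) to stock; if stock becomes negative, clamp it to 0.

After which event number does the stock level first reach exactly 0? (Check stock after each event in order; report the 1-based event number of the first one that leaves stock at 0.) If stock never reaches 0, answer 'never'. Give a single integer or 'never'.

Answer: 1

Derivation:
Processing events:
Start: stock = 18
  Event 1 (sale 23): sell min(23,18)=18. stock: 18 - 18 = 0. total_sold = 18
  Event 2 (sale 14): sell min(14,0)=0. stock: 0 - 0 = 0. total_sold = 18
  Event 3 (restock 13): 0 + 13 = 13
  Event 4 (return 4): 13 + 4 = 17
  Event 5 (sale 9): sell min(9,17)=9. stock: 17 - 9 = 8. total_sold = 27
  Event 6 (sale 12): sell min(12,8)=8. stock: 8 - 8 = 0. total_sold = 35
  Event 7 (sale 4): sell min(4,0)=0. stock: 0 - 0 = 0. total_sold = 35
  Event 8 (sale 14): sell min(14,0)=0. stock: 0 - 0 = 0. total_sold = 35
  Event 9 (sale 24): sell min(24,0)=0. stock: 0 - 0 = 0. total_sold = 35
  Event 10 (restock 20): 0 + 20 = 20
  Event 11 (restock 6): 20 + 6 = 26
  Event 12 (sale 7): sell min(7,26)=7. stock: 26 - 7 = 19. total_sold = 42
  Event 13 (restock 10): 19 + 10 = 29
  Event 14 (sale 25): sell min(25,29)=25. stock: 29 - 25 = 4. total_sold = 67
  Event 15 (adjust -5): 4 + -5 = 0 (clamped to 0)
  Event 16 (adjust -1): 0 + -1 = 0 (clamped to 0)
Final: stock = 0, total_sold = 67

First zero at event 1.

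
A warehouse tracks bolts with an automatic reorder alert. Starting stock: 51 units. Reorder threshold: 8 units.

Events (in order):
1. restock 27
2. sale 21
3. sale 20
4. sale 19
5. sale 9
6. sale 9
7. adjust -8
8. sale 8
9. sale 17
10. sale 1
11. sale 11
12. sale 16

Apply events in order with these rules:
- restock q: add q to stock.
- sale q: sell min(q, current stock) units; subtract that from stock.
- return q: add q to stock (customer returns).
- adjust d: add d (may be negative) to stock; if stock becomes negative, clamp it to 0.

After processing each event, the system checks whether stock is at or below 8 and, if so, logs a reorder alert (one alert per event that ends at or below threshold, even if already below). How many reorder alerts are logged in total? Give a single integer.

Processing events:
Start: stock = 51
  Event 1 (restock 27): 51 + 27 = 78
  Event 2 (sale 21): sell min(21,78)=21. stock: 78 - 21 = 57. total_sold = 21
  Event 3 (sale 20): sell min(20,57)=20. stock: 57 - 20 = 37. total_sold = 41
  Event 4 (sale 19): sell min(19,37)=19. stock: 37 - 19 = 18. total_sold = 60
  Event 5 (sale 9): sell min(9,18)=9. stock: 18 - 9 = 9. total_sold = 69
  Event 6 (sale 9): sell min(9,9)=9. stock: 9 - 9 = 0. total_sold = 78
  Event 7 (adjust -8): 0 + -8 = 0 (clamped to 0)
  Event 8 (sale 8): sell min(8,0)=0. stock: 0 - 0 = 0. total_sold = 78
  Event 9 (sale 17): sell min(17,0)=0. stock: 0 - 0 = 0. total_sold = 78
  Event 10 (sale 1): sell min(1,0)=0. stock: 0 - 0 = 0. total_sold = 78
  Event 11 (sale 11): sell min(11,0)=0. stock: 0 - 0 = 0. total_sold = 78
  Event 12 (sale 16): sell min(16,0)=0. stock: 0 - 0 = 0. total_sold = 78
Final: stock = 0, total_sold = 78

Checking against threshold 8:
  After event 1: stock=78 > 8
  After event 2: stock=57 > 8
  After event 3: stock=37 > 8
  After event 4: stock=18 > 8
  After event 5: stock=9 > 8
  After event 6: stock=0 <= 8 -> ALERT
  After event 7: stock=0 <= 8 -> ALERT
  After event 8: stock=0 <= 8 -> ALERT
  After event 9: stock=0 <= 8 -> ALERT
  After event 10: stock=0 <= 8 -> ALERT
  After event 11: stock=0 <= 8 -> ALERT
  After event 12: stock=0 <= 8 -> ALERT
Alert events: [6, 7, 8, 9, 10, 11, 12]. Count = 7

Answer: 7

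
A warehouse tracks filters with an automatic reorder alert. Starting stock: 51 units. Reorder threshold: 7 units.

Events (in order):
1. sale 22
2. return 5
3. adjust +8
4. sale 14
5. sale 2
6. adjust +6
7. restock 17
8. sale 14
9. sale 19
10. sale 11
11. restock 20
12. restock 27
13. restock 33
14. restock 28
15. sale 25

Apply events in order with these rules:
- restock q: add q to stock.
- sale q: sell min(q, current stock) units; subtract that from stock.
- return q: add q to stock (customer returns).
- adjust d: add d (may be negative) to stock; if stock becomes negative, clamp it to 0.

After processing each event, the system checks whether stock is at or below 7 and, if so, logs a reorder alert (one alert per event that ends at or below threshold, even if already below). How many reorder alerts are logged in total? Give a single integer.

Processing events:
Start: stock = 51
  Event 1 (sale 22): sell min(22,51)=22. stock: 51 - 22 = 29. total_sold = 22
  Event 2 (return 5): 29 + 5 = 34
  Event 3 (adjust +8): 34 + 8 = 42
  Event 4 (sale 14): sell min(14,42)=14. stock: 42 - 14 = 28. total_sold = 36
  Event 5 (sale 2): sell min(2,28)=2. stock: 28 - 2 = 26. total_sold = 38
  Event 6 (adjust +6): 26 + 6 = 32
  Event 7 (restock 17): 32 + 17 = 49
  Event 8 (sale 14): sell min(14,49)=14. stock: 49 - 14 = 35. total_sold = 52
  Event 9 (sale 19): sell min(19,35)=19. stock: 35 - 19 = 16. total_sold = 71
  Event 10 (sale 11): sell min(11,16)=11. stock: 16 - 11 = 5. total_sold = 82
  Event 11 (restock 20): 5 + 20 = 25
  Event 12 (restock 27): 25 + 27 = 52
  Event 13 (restock 33): 52 + 33 = 85
  Event 14 (restock 28): 85 + 28 = 113
  Event 15 (sale 25): sell min(25,113)=25. stock: 113 - 25 = 88. total_sold = 107
Final: stock = 88, total_sold = 107

Checking against threshold 7:
  After event 1: stock=29 > 7
  After event 2: stock=34 > 7
  After event 3: stock=42 > 7
  After event 4: stock=28 > 7
  After event 5: stock=26 > 7
  After event 6: stock=32 > 7
  After event 7: stock=49 > 7
  After event 8: stock=35 > 7
  After event 9: stock=16 > 7
  After event 10: stock=5 <= 7 -> ALERT
  After event 11: stock=25 > 7
  After event 12: stock=52 > 7
  After event 13: stock=85 > 7
  After event 14: stock=113 > 7
  After event 15: stock=88 > 7
Alert events: [10]. Count = 1

Answer: 1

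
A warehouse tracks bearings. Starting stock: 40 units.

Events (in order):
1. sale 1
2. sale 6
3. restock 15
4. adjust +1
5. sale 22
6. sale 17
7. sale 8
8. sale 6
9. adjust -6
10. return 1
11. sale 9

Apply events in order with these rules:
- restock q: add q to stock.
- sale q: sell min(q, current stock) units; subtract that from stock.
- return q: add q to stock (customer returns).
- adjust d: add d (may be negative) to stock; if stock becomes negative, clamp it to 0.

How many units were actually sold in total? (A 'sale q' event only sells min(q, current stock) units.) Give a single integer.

Processing events:
Start: stock = 40
  Event 1 (sale 1): sell min(1,40)=1. stock: 40 - 1 = 39. total_sold = 1
  Event 2 (sale 6): sell min(6,39)=6. stock: 39 - 6 = 33. total_sold = 7
  Event 3 (restock 15): 33 + 15 = 48
  Event 4 (adjust +1): 48 + 1 = 49
  Event 5 (sale 22): sell min(22,49)=22. stock: 49 - 22 = 27. total_sold = 29
  Event 6 (sale 17): sell min(17,27)=17. stock: 27 - 17 = 10. total_sold = 46
  Event 7 (sale 8): sell min(8,10)=8. stock: 10 - 8 = 2. total_sold = 54
  Event 8 (sale 6): sell min(6,2)=2. stock: 2 - 2 = 0. total_sold = 56
  Event 9 (adjust -6): 0 + -6 = 0 (clamped to 0)
  Event 10 (return 1): 0 + 1 = 1
  Event 11 (sale 9): sell min(9,1)=1. stock: 1 - 1 = 0. total_sold = 57
Final: stock = 0, total_sold = 57

Answer: 57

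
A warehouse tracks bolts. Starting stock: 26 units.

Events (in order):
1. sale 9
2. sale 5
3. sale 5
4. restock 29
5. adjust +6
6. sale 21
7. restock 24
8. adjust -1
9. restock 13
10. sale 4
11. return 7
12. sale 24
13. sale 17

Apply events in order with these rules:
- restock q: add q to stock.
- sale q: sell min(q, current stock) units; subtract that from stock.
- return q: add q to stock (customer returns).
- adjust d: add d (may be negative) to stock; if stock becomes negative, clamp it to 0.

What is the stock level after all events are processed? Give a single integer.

Answer: 19

Derivation:
Processing events:
Start: stock = 26
  Event 1 (sale 9): sell min(9,26)=9. stock: 26 - 9 = 17. total_sold = 9
  Event 2 (sale 5): sell min(5,17)=5. stock: 17 - 5 = 12. total_sold = 14
  Event 3 (sale 5): sell min(5,12)=5. stock: 12 - 5 = 7. total_sold = 19
  Event 4 (restock 29): 7 + 29 = 36
  Event 5 (adjust +6): 36 + 6 = 42
  Event 6 (sale 21): sell min(21,42)=21. stock: 42 - 21 = 21. total_sold = 40
  Event 7 (restock 24): 21 + 24 = 45
  Event 8 (adjust -1): 45 + -1 = 44
  Event 9 (restock 13): 44 + 13 = 57
  Event 10 (sale 4): sell min(4,57)=4. stock: 57 - 4 = 53. total_sold = 44
  Event 11 (return 7): 53 + 7 = 60
  Event 12 (sale 24): sell min(24,60)=24. stock: 60 - 24 = 36. total_sold = 68
  Event 13 (sale 17): sell min(17,36)=17. stock: 36 - 17 = 19. total_sold = 85
Final: stock = 19, total_sold = 85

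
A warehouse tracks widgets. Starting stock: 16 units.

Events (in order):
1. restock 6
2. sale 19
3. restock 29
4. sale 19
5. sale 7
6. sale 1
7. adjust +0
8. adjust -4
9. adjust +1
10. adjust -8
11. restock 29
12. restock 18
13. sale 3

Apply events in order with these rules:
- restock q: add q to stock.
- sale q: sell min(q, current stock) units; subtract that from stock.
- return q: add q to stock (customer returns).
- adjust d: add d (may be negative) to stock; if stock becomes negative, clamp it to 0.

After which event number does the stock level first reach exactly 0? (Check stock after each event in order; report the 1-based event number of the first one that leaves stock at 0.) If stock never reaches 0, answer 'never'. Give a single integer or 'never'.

Processing events:
Start: stock = 16
  Event 1 (restock 6): 16 + 6 = 22
  Event 2 (sale 19): sell min(19,22)=19. stock: 22 - 19 = 3. total_sold = 19
  Event 3 (restock 29): 3 + 29 = 32
  Event 4 (sale 19): sell min(19,32)=19. stock: 32 - 19 = 13. total_sold = 38
  Event 5 (sale 7): sell min(7,13)=7. stock: 13 - 7 = 6. total_sold = 45
  Event 6 (sale 1): sell min(1,6)=1. stock: 6 - 1 = 5. total_sold = 46
  Event 7 (adjust +0): 5 + 0 = 5
  Event 8 (adjust -4): 5 + -4 = 1
  Event 9 (adjust +1): 1 + 1 = 2
  Event 10 (adjust -8): 2 + -8 = 0 (clamped to 0)
  Event 11 (restock 29): 0 + 29 = 29
  Event 12 (restock 18): 29 + 18 = 47
  Event 13 (sale 3): sell min(3,47)=3. stock: 47 - 3 = 44. total_sold = 49
Final: stock = 44, total_sold = 49

First zero at event 10.

Answer: 10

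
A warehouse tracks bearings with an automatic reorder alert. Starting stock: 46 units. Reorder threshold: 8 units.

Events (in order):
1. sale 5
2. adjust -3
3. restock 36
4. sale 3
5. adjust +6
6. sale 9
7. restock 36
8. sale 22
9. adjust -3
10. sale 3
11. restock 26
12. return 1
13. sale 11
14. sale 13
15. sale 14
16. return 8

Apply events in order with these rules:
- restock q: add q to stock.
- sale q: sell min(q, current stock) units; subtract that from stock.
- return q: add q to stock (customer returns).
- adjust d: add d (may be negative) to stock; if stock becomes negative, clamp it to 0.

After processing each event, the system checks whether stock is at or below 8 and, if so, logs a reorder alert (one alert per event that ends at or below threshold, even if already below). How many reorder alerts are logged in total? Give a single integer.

Processing events:
Start: stock = 46
  Event 1 (sale 5): sell min(5,46)=5. stock: 46 - 5 = 41. total_sold = 5
  Event 2 (adjust -3): 41 + -3 = 38
  Event 3 (restock 36): 38 + 36 = 74
  Event 4 (sale 3): sell min(3,74)=3. stock: 74 - 3 = 71. total_sold = 8
  Event 5 (adjust +6): 71 + 6 = 77
  Event 6 (sale 9): sell min(9,77)=9. stock: 77 - 9 = 68. total_sold = 17
  Event 7 (restock 36): 68 + 36 = 104
  Event 8 (sale 22): sell min(22,104)=22. stock: 104 - 22 = 82. total_sold = 39
  Event 9 (adjust -3): 82 + -3 = 79
  Event 10 (sale 3): sell min(3,79)=3. stock: 79 - 3 = 76. total_sold = 42
  Event 11 (restock 26): 76 + 26 = 102
  Event 12 (return 1): 102 + 1 = 103
  Event 13 (sale 11): sell min(11,103)=11. stock: 103 - 11 = 92. total_sold = 53
  Event 14 (sale 13): sell min(13,92)=13. stock: 92 - 13 = 79. total_sold = 66
  Event 15 (sale 14): sell min(14,79)=14. stock: 79 - 14 = 65. total_sold = 80
  Event 16 (return 8): 65 + 8 = 73
Final: stock = 73, total_sold = 80

Checking against threshold 8:
  After event 1: stock=41 > 8
  After event 2: stock=38 > 8
  After event 3: stock=74 > 8
  After event 4: stock=71 > 8
  After event 5: stock=77 > 8
  After event 6: stock=68 > 8
  After event 7: stock=104 > 8
  After event 8: stock=82 > 8
  After event 9: stock=79 > 8
  After event 10: stock=76 > 8
  After event 11: stock=102 > 8
  After event 12: stock=103 > 8
  After event 13: stock=92 > 8
  After event 14: stock=79 > 8
  After event 15: stock=65 > 8
  After event 16: stock=73 > 8
Alert events: []. Count = 0

Answer: 0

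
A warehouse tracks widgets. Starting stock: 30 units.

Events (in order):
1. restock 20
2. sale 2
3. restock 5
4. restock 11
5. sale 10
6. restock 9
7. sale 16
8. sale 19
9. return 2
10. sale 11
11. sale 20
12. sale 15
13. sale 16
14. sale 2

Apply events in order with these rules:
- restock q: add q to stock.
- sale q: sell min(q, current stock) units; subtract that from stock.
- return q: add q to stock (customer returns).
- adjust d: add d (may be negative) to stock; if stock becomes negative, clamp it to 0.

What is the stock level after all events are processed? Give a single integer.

Processing events:
Start: stock = 30
  Event 1 (restock 20): 30 + 20 = 50
  Event 2 (sale 2): sell min(2,50)=2. stock: 50 - 2 = 48. total_sold = 2
  Event 3 (restock 5): 48 + 5 = 53
  Event 4 (restock 11): 53 + 11 = 64
  Event 5 (sale 10): sell min(10,64)=10. stock: 64 - 10 = 54. total_sold = 12
  Event 6 (restock 9): 54 + 9 = 63
  Event 7 (sale 16): sell min(16,63)=16. stock: 63 - 16 = 47. total_sold = 28
  Event 8 (sale 19): sell min(19,47)=19. stock: 47 - 19 = 28. total_sold = 47
  Event 9 (return 2): 28 + 2 = 30
  Event 10 (sale 11): sell min(11,30)=11. stock: 30 - 11 = 19. total_sold = 58
  Event 11 (sale 20): sell min(20,19)=19. stock: 19 - 19 = 0. total_sold = 77
  Event 12 (sale 15): sell min(15,0)=0. stock: 0 - 0 = 0. total_sold = 77
  Event 13 (sale 16): sell min(16,0)=0. stock: 0 - 0 = 0. total_sold = 77
  Event 14 (sale 2): sell min(2,0)=0. stock: 0 - 0 = 0. total_sold = 77
Final: stock = 0, total_sold = 77

Answer: 0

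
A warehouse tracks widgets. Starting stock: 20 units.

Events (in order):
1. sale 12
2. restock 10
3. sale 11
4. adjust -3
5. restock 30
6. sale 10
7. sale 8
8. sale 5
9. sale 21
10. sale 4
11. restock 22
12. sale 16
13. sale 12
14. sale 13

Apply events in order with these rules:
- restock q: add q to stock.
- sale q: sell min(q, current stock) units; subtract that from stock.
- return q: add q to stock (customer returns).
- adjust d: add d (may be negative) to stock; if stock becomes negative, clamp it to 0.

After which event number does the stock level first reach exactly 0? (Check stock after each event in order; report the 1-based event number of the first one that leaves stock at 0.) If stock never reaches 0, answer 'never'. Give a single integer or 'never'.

Answer: 9

Derivation:
Processing events:
Start: stock = 20
  Event 1 (sale 12): sell min(12,20)=12. stock: 20 - 12 = 8. total_sold = 12
  Event 2 (restock 10): 8 + 10 = 18
  Event 3 (sale 11): sell min(11,18)=11. stock: 18 - 11 = 7. total_sold = 23
  Event 4 (adjust -3): 7 + -3 = 4
  Event 5 (restock 30): 4 + 30 = 34
  Event 6 (sale 10): sell min(10,34)=10. stock: 34 - 10 = 24. total_sold = 33
  Event 7 (sale 8): sell min(8,24)=8. stock: 24 - 8 = 16. total_sold = 41
  Event 8 (sale 5): sell min(5,16)=5. stock: 16 - 5 = 11. total_sold = 46
  Event 9 (sale 21): sell min(21,11)=11. stock: 11 - 11 = 0. total_sold = 57
  Event 10 (sale 4): sell min(4,0)=0. stock: 0 - 0 = 0. total_sold = 57
  Event 11 (restock 22): 0 + 22 = 22
  Event 12 (sale 16): sell min(16,22)=16. stock: 22 - 16 = 6. total_sold = 73
  Event 13 (sale 12): sell min(12,6)=6. stock: 6 - 6 = 0. total_sold = 79
  Event 14 (sale 13): sell min(13,0)=0. stock: 0 - 0 = 0. total_sold = 79
Final: stock = 0, total_sold = 79

First zero at event 9.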